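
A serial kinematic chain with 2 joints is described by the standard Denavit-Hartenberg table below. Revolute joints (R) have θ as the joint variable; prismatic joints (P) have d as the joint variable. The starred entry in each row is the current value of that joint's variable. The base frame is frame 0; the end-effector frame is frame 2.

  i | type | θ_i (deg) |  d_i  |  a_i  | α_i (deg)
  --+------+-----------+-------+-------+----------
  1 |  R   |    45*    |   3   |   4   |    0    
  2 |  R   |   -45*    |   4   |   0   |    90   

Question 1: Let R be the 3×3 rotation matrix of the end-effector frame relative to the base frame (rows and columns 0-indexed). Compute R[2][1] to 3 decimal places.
End-effector y-axis (col 1 of R) = (0.0000,0.0000,1.0000)
R[2][1] = 1.0000

1.000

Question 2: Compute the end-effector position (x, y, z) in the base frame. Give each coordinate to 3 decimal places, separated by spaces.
2.828 2.828 7.000

after link 1: o_1 = (2.8284, 2.8284, 3.0000)
after link 2: o_2 = (2.8284, 2.8284, 7.0000)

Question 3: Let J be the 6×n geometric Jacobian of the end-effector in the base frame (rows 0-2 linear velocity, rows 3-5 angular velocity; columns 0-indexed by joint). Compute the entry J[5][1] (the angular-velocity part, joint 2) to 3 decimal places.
axis z_1 = (0.0000,0.0000,1.0000); lever o_n−o_1 = (0.0000,0.0000,4.0000)
cross product → J_v[:, 1] = (0.0000,0.0000,0.0000)
J_ω[:, 1] = z_1
entry J[5][1] = 1.0000

1.000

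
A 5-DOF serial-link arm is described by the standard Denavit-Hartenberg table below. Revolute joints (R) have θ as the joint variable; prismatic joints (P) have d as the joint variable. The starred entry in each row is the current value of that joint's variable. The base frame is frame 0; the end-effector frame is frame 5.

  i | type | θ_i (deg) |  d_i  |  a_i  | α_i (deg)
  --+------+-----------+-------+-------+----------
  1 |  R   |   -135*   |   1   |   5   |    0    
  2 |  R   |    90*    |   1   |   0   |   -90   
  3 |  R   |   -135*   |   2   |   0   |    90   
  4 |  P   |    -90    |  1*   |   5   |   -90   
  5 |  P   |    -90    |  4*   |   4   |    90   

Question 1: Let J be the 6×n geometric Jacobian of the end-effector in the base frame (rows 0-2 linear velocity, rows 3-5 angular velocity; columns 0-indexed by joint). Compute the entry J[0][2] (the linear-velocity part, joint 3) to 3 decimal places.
-0.500

axis z_2 = (0.7071,0.7071,0.0000); lever o_n−o_2 = (-6.6213,2.3787,-0.7071)
cross product → J_v[:, 2] = (-0.5000,0.5000,6.3640)
J_ω[:, 2] = z_2
entry J[0][2] = -0.5000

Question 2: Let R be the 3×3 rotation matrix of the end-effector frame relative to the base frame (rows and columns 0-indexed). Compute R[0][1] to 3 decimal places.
End-effector y-axis (col 1 of R) = (-0.5000,0.5000,0.7071)
R[0][1] = -0.5000

-0.500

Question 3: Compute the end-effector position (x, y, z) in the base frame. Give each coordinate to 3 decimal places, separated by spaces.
after link 1: o_1 = (-3.5355, -3.5355, 1.0000)
after link 2: o_2 = (-3.5355, -3.5355, 2.0000)
after link 3: o_3 = (-2.1213, -2.1213, 2.0000)
after link 4: o_4 = (-6.1569, -5.1569, 1.2929)
after link 5: o_5 = (-10.1569, -1.1569, 1.2929)

-10.157 -1.157 1.293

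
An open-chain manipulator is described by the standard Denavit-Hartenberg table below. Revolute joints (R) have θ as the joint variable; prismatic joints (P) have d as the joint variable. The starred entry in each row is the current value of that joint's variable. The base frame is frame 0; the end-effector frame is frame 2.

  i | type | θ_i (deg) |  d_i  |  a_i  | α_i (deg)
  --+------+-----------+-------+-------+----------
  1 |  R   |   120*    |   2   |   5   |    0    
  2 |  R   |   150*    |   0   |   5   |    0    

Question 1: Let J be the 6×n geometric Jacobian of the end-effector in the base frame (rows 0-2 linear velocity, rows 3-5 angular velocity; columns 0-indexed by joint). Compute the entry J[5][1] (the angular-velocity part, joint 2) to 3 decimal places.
axis z_1 = (0.0000,0.0000,1.0000); lever o_n−o_1 = (-0.0000,-5.0000,0.0000)
cross product → J_v[:, 1] = (5.0000,-0.0000,0.0000)
J_ω[:, 1] = z_1
entry J[5][1] = 1.0000

1.000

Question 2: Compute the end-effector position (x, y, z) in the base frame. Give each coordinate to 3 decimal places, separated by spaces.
-2.500 -0.670 2.000

after link 1: o_1 = (-2.5000, 4.3301, 2.0000)
after link 2: o_2 = (-2.5000, -0.6699, 2.0000)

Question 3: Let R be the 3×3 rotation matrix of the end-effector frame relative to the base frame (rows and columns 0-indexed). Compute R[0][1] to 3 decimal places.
End-effector y-axis (col 1 of R) = (1.0000,-0.0000,0.0000)
R[0][1] = 1.0000

1.000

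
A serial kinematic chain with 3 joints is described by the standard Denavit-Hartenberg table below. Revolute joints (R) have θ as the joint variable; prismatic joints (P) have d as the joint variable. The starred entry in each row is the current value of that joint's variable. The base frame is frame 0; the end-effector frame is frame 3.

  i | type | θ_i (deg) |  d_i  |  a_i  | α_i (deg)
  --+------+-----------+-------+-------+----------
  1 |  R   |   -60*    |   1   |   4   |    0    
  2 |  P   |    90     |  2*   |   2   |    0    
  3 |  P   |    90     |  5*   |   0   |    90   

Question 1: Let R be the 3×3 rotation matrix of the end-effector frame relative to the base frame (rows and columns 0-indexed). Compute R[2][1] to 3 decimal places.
End-effector y-axis (col 1 of R) = (-0.0000,-0.0000,1.0000)
R[2][1] = 1.0000

1.000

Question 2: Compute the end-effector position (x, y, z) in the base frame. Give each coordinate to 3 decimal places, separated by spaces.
3.732 -2.464 8.000

after link 1: o_1 = (2.0000, -3.4641, 1.0000)
after link 2: o_2 = (3.7321, -2.4641, 3.0000)
after link 3: o_3 = (3.7321, -2.4641, 8.0000)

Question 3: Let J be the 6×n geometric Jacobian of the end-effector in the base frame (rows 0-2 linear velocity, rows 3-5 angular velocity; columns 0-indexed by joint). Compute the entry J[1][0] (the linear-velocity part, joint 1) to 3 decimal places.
3.732

axis z_0 = ẑ; lever o_n−o_0 = (3.7321,-2.4641,8.0000)
cross product → J_v[:, 0] = (2.4641,3.7321,-0.0000)
J_ω[:, 0] = z_0
entry J[1][0] = 3.7321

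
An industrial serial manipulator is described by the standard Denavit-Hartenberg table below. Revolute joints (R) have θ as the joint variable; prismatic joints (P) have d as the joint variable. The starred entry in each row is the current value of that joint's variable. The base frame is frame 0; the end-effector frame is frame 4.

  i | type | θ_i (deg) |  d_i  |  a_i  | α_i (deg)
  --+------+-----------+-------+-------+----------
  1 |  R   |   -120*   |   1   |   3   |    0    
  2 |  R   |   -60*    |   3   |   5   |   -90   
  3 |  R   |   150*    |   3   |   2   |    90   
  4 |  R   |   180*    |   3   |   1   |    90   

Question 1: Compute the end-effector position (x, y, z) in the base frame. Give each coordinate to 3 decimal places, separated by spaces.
after link 1: o_1 = (-1.5000, -2.5981, 1.0000)
after link 2: o_2 = (-6.5000, -2.5981, 4.0000)
after link 3: o_3 = (-4.7679, -5.5981, 3.0000)
after link 4: o_4 = (-7.1340, -5.5981, 0.9019)

-7.134 -5.598 0.902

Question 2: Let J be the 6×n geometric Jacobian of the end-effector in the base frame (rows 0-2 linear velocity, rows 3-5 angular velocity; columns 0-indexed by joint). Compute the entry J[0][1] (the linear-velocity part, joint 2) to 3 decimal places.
axis z_1 = (0.0000,0.0000,1.0000); lever o_n−o_1 = (-5.6340,-3.0000,-0.0981)
cross product → J_v[:, 1] = (3.0000,-5.6340,0.0000)
J_ω[:, 1] = z_1
entry J[0][1] = 3.0000

3.000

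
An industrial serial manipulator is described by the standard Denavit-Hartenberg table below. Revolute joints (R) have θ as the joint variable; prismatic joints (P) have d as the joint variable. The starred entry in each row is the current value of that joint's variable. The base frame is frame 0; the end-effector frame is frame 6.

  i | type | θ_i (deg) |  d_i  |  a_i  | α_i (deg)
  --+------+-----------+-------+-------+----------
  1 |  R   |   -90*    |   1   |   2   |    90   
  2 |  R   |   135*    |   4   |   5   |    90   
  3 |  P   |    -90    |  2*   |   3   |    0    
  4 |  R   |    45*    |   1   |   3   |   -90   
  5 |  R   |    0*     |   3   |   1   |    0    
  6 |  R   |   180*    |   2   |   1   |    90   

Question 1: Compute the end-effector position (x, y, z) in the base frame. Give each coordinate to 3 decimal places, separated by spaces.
after link 1: o_1 = (0.0000, -2.0000, 1.0000)
after link 2: o_2 = (-4.0000, 1.5355, 4.5355)
after link 3: o_3 = (-1.0000, 0.1213, 5.9497)
after link 4: o_4 = (1.1213, 0.9142, 8.1569)
after link 5: o_5 = (-0.2929, 2.9142, 10.1569)
after link 6: o_6 = (-2.4142, 3.4142, 10.6569)

-2.414 3.414 10.657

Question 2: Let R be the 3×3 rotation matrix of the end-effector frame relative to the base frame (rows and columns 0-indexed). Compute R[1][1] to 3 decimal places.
End-effector y-axis (col 1 of R) = (-0.7071,0.5000,0.5000)
R[1][1] = 0.5000

0.500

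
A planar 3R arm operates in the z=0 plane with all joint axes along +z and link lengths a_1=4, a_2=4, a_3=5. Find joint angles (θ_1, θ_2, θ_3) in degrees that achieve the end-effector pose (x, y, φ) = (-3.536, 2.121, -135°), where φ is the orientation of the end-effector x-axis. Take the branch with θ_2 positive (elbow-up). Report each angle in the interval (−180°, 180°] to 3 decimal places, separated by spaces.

wrist centre = target − a_3·(cos φ, sin φ) = (-0.0005, 5.6565)
cos θ_2 = (31.9964−4²−4²)/(2·4·4) = -0.0001; θ_2 = 90.0065° (elbow-up)
β = atan2(5.6565,-0.0005) = 90.0047°; ψ = atan2(4.0000,3.9995) = 45.0032°
θ_1 = β − ψ = 45.0015°
θ_3 = φ − θ_1 − θ_2 = 89.9920° (wrapped to (-180°,180°])

45.001 90.006 89.992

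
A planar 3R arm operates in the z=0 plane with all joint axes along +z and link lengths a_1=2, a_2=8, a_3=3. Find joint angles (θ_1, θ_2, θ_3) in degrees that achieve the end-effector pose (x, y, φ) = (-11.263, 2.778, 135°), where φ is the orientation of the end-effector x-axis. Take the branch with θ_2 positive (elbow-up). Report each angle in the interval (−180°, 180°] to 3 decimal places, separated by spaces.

wrist centre = target − a_3·(cos φ, sin φ) = (-9.1417, 0.6567)
cos θ_2 = (84.0015−2²−8²)/(2·2·8) = 0.5000; θ_2 = 59.9968° (elbow-up)
β = atan2(0.6567,-9.1417) = 175.8913°; ψ = atan2(6.9280,6.0004) = 49.1039°
θ_1 = β − ψ = 126.7874°
θ_3 = φ − θ_1 − θ_2 = -51.7842° (wrapped to (-180°,180°])

126.787 59.997 -51.784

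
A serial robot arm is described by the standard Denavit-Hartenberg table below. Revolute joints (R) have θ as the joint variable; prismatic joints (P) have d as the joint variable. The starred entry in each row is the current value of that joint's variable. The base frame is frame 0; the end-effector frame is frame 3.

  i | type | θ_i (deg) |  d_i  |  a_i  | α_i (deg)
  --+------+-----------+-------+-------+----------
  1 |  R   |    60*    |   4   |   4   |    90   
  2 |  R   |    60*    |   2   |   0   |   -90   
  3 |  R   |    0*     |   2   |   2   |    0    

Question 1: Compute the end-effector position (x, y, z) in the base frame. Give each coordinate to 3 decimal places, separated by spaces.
after link 1: o_1 = (2.0000, 3.4641, 4.0000)
after link 2: o_2 = (3.7321, 2.4641, 4.0000)
after link 3: o_3 = (3.3660, 1.8301, 6.7321)

3.366 1.830 6.732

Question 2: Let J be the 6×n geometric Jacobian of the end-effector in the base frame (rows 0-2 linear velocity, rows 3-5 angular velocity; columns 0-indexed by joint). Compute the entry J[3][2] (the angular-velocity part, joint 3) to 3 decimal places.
-0.433

axis z_2 = (-0.4330,-0.7500,0.5000); lever o_n−o_2 = (-0.3660,-0.6340,2.7321)
cross product → J_v[:, 2] = (-1.7321,1.0000,-0.0000)
J_ω[:, 2] = z_2
entry J[3][2] = -0.4330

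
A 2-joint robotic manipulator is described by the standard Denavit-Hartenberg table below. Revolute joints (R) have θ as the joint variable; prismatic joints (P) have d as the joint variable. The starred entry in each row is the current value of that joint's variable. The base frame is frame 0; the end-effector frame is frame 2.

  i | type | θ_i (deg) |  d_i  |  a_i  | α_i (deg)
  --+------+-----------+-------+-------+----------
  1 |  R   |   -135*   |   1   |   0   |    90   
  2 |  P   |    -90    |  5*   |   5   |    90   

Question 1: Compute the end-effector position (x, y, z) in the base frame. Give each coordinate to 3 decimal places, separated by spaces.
-3.536 3.536 -4.000

after link 1: o_1 = (0.0000, 0.0000, 1.0000)
after link 2: o_2 = (-3.5355, 3.5355, -4.0000)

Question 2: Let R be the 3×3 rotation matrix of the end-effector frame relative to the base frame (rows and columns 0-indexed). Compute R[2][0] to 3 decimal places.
End-effector x-axis (col 0 of R) = (-0.0000,-0.0000,-1.0000)
R[2][0] = -1.0000

-1.000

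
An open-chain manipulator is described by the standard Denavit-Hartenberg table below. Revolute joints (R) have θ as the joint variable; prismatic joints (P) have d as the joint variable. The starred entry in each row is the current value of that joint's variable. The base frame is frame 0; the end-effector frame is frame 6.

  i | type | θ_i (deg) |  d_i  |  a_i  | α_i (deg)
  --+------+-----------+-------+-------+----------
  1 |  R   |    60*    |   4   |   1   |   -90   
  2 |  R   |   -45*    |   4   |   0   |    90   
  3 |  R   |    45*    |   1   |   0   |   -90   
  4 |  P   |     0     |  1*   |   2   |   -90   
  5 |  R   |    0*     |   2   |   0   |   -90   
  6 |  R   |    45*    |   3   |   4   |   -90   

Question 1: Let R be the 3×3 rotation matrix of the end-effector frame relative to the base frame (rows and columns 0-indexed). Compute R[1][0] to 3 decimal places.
End-effector x-axis (col 0 of R) = (-0.5062,0.1232,0.8536)
R[1][0] = 0.1232

0.123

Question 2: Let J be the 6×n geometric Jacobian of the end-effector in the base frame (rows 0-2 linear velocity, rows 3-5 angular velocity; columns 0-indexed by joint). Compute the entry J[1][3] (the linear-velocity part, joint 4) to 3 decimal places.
-0.079

prismatic axis z_3 = (-0.8624,-0.0795,-0.5000)
J_v[:, 3] = z_3; J_ω[:, 3] = (0,0,0)
entry J[1][3] = -0.0795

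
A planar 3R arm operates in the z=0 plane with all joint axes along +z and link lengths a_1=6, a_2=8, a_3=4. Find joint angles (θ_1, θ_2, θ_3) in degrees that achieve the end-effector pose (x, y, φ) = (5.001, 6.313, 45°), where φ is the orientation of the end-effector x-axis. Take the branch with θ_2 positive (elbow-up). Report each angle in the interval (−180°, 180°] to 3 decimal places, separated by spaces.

-45.006 149.999 -59.993

wrist centre = target − a_3·(cos φ, sin φ) = (2.1726, 3.4846)
cos θ_2 = (16.8623−6²−8²)/(2·6·8) = -0.8660; θ_2 = 149.9991° (elbow-up)
β = atan2(3.4846,2.1726) = 58.0572°; ψ = atan2(4.0001,-0.9281) = 103.0631°
θ_1 = β − ψ = -45.0060°
θ_3 = φ − θ_1 − θ_2 = -59.9931° (wrapped to (-180°,180°])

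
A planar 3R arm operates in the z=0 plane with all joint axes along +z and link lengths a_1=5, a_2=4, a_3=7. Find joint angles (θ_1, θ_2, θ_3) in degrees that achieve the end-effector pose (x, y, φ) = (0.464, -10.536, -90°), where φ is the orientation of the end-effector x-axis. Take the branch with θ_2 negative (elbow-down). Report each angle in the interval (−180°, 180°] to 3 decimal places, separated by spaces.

wrist centre = target − a_3·(cos φ, sin φ) = (0.4640, -3.5360)
cos θ_2 = (12.7186−5²−4²)/(2·5·4) = -0.7070; θ_2 = -134.9942° (elbow-down)
β = atan2(-3.5360,0.4640) = -82.5243°; ψ = atan2(-2.8287,2.1719) = -52.4833°
θ_1 = β − ψ = -30.0410°
θ_3 = φ − θ_1 − θ_2 = 75.0352° (wrapped to (-180°,180°])

-30.041 -134.994 75.035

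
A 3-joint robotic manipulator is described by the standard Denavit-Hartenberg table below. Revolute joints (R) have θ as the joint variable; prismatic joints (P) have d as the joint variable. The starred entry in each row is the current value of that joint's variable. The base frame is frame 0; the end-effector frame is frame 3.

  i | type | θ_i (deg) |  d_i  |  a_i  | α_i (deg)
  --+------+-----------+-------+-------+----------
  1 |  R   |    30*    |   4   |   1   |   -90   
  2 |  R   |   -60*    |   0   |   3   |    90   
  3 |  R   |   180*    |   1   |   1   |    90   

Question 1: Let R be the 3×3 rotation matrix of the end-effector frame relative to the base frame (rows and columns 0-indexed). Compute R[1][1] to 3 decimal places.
End-effector y-axis (col 1 of R) = (-0.7500,-0.4330,0.5000)
R[1][1] = -0.4330

-0.433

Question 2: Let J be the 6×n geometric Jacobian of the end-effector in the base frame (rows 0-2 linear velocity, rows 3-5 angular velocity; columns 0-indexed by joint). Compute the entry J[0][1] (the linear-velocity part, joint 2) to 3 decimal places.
axis z_1 = (-0.5000,0.8660,0.0000); lever o_n−o_1 = (0.1160,0.0670,2.2321)
cross product → J_v[:, 1] = (1.9330,1.1160,-0.1340)
J_ω[:, 1] = z_1
entry J[0][1] = 1.9330

1.933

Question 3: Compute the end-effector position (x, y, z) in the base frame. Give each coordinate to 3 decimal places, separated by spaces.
0.982 0.567 6.232

after link 1: o_1 = (0.8660, 0.5000, 4.0000)
after link 2: o_2 = (2.1651, 1.2500, 6.5981)
after link 3: o_3 = (0.9821, 0.5670, 6.2321)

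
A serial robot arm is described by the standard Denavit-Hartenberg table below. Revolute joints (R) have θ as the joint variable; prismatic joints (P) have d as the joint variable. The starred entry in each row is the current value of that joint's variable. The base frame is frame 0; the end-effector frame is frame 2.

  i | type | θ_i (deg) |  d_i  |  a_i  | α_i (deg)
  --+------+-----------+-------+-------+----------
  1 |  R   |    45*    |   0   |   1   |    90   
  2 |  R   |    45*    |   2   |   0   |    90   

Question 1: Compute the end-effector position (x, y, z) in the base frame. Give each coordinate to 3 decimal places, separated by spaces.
after link 1: o_1 = (0.7071, 0.7071, 0.0000)
after link 2: o_2 = (2.1213, -0.7071, 0.0000)

2.121 -0.707 0.000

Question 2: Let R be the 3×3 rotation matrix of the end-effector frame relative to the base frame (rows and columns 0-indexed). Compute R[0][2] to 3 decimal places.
End-effector z-axis (col 2 of R) = (0.5000,0.5000,-0.7071)
R[0][2] = 0.5000

0.500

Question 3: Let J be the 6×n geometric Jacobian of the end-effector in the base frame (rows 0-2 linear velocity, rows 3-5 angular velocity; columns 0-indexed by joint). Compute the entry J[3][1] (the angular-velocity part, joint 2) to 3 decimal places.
0.707

axis z_1 = (0.7071,-0.7071,0.0000); lever o_n−o_1 = (1.4142,-1.4142,0.0000)
cross product → J_v[:, 1] = (0.0000,0.0000,0.0000)
J_ω[:, 1] = z_1
entry J[3][1] = 0.7071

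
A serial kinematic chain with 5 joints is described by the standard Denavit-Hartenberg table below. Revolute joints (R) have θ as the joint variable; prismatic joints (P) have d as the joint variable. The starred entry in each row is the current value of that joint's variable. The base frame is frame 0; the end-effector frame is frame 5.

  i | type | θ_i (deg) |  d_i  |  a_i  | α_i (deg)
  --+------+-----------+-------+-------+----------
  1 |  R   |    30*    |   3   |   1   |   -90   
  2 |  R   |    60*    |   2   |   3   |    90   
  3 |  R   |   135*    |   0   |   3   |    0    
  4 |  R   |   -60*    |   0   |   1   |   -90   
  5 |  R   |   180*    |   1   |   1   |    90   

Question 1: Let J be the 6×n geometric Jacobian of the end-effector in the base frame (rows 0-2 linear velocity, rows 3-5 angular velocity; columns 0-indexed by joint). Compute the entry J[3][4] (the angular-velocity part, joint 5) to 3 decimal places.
axis z_4 = (-0.5477,-0.0173,0.8365); lever o_n−o_4 = (-0.1768,-0.9186,1.0607)
cross product → J_v[:, 4] = (0.7500,0.4330,0.5000)
J_ω[:, 4] = z_4
entry J[3][4] = -0.5477

-0.548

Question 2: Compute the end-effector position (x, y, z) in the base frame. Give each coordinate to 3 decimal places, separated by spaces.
after link 1: o_1 = (0.8660, 0.5000, 3.0000)
after link 2: o_2 = (1.1651, 2.9821, 0.4019)
after link 3: o_3 = (-0.8142, 4.2888, 2.2390)
after link 4: o_4 = (-1.1850, 5.1901, 2.0149)
after link 5: o_5 = (-1.3618, 4.2715, 3.0756)

-1.362 4.272 3.076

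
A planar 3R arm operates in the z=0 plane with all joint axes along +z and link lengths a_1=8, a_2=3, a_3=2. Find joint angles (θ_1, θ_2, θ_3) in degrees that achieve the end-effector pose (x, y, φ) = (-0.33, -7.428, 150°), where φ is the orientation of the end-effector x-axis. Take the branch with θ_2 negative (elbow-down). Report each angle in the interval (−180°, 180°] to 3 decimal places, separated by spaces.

wrist centre = target − a_3·(cos φ, sin φ) = (1.4021, -8.4280)
cos θ_2 = (72.9969−8²−3²)/(2·8·3) = -0.0001; θ_2 = -90.0037° (elbow-down)
β = atan2(-8.4280,1.4021) = -80.5550°; ψ = atan2(-3.0000,7.9998) = -20.5565°
θ_1 = β − ψ = -59.9985°
θ_3 = φ − θ_1 − θ_2 = -59.9979° (wrapped to (-180°,180°])

-59.998 -90.004 -59.998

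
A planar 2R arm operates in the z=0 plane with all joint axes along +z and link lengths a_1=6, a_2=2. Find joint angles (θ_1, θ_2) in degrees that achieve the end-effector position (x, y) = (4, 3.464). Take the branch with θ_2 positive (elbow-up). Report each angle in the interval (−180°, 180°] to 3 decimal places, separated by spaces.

21.786 120.002

cos θ_2 = (27.9993−6²−2²)/(2·6·2) = -0.5000; θ_2 = 120.0019° (elbow-up)
β = atan2(3.4640,4.0000) = 40.8926°; ψ = atan2(1.7320,4.9999) = 19.1065°
θ_1 = β − ψ = 21.7861°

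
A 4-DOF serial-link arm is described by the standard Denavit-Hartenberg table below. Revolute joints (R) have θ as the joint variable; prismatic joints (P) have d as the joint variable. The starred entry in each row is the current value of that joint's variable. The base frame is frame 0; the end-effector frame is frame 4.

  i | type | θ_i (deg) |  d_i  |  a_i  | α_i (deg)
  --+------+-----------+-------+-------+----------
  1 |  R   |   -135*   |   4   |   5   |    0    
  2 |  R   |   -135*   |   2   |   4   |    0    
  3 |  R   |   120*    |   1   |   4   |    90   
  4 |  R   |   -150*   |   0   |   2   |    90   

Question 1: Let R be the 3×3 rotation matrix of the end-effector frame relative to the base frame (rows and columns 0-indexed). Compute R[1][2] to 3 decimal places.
0.250

End-effector z-axis (col 2 of R) = (0.4330,0.2500,0.8660)
R[1][2] = 0.2500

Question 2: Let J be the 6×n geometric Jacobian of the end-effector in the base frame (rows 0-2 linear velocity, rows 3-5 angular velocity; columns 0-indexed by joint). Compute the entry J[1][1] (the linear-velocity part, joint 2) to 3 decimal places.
-1.964

axis z_1 = (0.0000,0.0000,1.0000); lever o_n−o_1 = (-1.9641,2.8660,2.0000)
cross product → J_v[:, 1] = (-2.8660,-1.9641,0.0000)
J_ω[:, 1] = z_1
entry J[1][1] = -1.9641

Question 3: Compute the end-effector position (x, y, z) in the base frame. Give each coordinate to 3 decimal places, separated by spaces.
-5.500 -0.670 6.000

after link 1: o_1 = (-3.5355, -3.5355, 4.0000)
after link 2: o_2 = (-3.5355, 0.4645, 6.0000)
after link 3: o_3 = (-6.9996, -1.5355, 7.0000)
after link 4: o_4 = (-5.4996, -0.6695, 6.0000)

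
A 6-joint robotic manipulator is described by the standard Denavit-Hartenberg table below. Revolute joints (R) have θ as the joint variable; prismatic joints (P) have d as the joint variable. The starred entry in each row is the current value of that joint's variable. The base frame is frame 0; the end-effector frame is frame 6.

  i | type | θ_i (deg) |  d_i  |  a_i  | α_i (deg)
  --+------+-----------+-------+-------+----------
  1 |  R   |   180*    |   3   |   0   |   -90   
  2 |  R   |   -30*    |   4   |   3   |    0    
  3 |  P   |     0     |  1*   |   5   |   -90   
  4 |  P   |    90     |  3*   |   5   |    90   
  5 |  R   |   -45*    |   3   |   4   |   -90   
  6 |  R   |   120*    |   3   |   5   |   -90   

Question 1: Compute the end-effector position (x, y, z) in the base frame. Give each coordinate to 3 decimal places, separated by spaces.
-7.807 3.182 2.818

after link 1: o_1 = (0.0000, 0.0000, 3.0000)
after link 2: o_2 = (-2.5981, -4.0000, 4.5000)
after link 3: o_3 = (-6.9282, -5.0000, 7.0000)
after link 4: o_4 = (-8.4282, 0.0000, 4.4019)
after link 5: o_5 = (-9.6121, 2.8284, 8.3514)
after link 6: o_6 = (-7.8066, 3.1820, 2.8183)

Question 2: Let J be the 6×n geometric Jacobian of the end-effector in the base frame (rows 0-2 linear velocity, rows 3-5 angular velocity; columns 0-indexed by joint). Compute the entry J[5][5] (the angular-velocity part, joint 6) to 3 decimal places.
-0.612

axis z_5 = (-0.3536,0.7071,-0.6124); lever o_n−o_5 = (1.8055,0.3536,-5.5331)
cross product → J_v[:, 5] = (-3.6960,-3.0619,-1.4017)
J_ω[:, 5] = z_5
entry J[5][5] = -0.6124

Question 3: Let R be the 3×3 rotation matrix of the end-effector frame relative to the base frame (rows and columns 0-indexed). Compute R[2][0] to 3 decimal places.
End-effector x-axis (col 0 of R) = (0.5732,-0.3536,-0.7392)
R[2][0] = -0.7392

-0.739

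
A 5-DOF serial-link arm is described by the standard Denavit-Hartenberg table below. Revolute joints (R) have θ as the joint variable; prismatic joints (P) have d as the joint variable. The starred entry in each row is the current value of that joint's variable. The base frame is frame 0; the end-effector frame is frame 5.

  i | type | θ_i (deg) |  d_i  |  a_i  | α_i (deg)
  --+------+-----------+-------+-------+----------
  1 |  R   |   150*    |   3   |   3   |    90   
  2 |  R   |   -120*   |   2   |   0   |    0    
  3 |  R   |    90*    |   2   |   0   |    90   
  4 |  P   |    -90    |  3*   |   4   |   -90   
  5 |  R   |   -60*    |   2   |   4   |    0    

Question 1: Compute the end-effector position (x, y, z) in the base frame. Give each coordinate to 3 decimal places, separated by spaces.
after link 1: o_1 = (-2.5981, 1.5000, 3.0000)
after link 2: o_2 = (-1.5981, 3.2321, 3.0000)
after link 3: o_3 = (-0.5981, 4.9641, 3.0000)
after link 4: o_4 = (-1.2990, 0.7500, 0.4019)
after link 5: o_5 = (-2.2990, -0.9821, -3.5981)

-2.299 -0.982 -3.598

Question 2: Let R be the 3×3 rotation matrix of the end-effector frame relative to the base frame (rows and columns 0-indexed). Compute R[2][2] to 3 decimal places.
-0.500

End-effector z-axis (col 2 of R) = (-0.7500,0.4330,-0.5000)
R[2][2] = -0.5000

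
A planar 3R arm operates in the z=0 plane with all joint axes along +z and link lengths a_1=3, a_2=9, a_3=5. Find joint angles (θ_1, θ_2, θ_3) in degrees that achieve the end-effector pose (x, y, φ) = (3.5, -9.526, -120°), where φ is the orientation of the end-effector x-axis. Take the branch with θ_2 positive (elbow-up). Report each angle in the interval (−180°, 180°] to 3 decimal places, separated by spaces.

-141.789 120.004 -98.214

wrist centre = target − a_3·(cos φ, sin φ) = (6.0000, -5.1959)
cos θ_2 = (62.9971−3²−9²)/(2·3·9) = -0.5001; θ_2 = 120.0036° (elbow-up)
β = atan2(-5.1959,6.0000) = -40.8919°; ψ = atan2(7.7939,-1.5005) = 100.8972°
θ_1 = β − ψ = -141.7891°
θ_3 = φ − θ_1 − θ_2 = -98.2145° (wrapped to (-180°,180°])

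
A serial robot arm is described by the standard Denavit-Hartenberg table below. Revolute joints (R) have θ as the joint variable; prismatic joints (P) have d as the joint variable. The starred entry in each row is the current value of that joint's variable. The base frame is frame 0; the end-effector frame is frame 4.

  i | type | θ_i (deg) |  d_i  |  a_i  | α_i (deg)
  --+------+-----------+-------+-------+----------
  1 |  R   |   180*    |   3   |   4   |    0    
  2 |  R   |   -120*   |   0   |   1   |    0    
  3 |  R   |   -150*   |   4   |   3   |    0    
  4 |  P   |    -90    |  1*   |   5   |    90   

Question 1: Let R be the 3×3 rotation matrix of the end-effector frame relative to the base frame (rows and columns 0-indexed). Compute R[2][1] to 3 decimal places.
1.000

End-effector y-axis (col 1 of R) = (0.0000,-0.0000,1.0000)
R[2][1] = 1.0000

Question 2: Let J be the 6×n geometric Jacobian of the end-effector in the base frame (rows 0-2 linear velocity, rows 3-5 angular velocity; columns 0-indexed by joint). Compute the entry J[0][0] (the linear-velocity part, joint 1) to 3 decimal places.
2.134

axis z_0 = ẑ; lever o_n−o_0 = (-8.5000,-2.1340,8.0000)
cross product → J_v[:, 0] = (2.1340,-8.5000,0.0000)
J_ω[:, 0] = z_0
entry J[0][0] = 2.1340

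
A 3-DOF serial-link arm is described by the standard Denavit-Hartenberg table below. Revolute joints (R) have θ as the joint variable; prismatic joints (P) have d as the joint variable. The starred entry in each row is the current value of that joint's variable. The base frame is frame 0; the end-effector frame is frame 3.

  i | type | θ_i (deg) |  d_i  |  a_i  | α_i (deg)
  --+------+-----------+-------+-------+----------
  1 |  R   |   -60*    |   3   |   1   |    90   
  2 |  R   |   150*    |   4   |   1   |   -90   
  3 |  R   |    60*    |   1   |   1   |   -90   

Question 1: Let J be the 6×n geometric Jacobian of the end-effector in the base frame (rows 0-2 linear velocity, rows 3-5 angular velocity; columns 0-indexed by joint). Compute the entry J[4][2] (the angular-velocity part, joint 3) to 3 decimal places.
0.433

axis z_2 = (-0.2500,0.4330,-0.8660); lever o_n−o_2 = (0.2835,1.2410,-0.6160)
cross product → J_v[:, 2] = (0.8080,-0.3995,-0.4330)
J_ω[:, 2] = z_2
entry J[4][2] = 0.4330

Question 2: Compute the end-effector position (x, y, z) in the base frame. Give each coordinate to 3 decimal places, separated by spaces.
-3.114 -0.875 2.884

after link 1: o_1 = (0.5000, -0.8660, 3.0000)
after link 2: o_2 = (-3.3971, -2.1160, 3.5000)
after link 3: o_3 = (-3.1136, -0.8750, 2.8840)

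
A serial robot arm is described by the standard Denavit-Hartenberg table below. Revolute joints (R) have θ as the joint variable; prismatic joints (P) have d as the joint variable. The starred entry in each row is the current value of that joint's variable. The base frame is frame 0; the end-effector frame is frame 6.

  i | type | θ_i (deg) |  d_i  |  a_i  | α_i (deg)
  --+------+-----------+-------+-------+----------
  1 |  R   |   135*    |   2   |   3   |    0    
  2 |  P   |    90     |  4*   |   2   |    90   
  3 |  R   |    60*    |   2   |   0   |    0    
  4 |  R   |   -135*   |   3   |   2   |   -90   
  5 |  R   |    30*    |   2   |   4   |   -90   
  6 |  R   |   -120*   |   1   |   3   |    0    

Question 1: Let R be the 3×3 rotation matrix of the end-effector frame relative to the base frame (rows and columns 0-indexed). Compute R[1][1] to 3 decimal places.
-0.785

End-effector y-axis (col 1 of R) = (-0.1726,-0.7850,-0.5950)
R[1][1] = -0.7850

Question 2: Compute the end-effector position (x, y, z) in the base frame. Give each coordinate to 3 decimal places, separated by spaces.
after link 1: o_1 = (-2.1213, 2.1213, 2.0000)
after link 2: o_2 = (-3.5355, 0.7071, 6.0000)
after link 3: o_3 = (-4.9497, 2.1213, 6.0000)
after link 4: o_4 = (-7.4371, 3.8766, 4.0681)
after link 5: o_5 = (-8.0229, 0.4624, 1.2397)
after link 6: o_6 = (-9.3861, -1.0649, 3.6499)

-9.386 -1.065 3.650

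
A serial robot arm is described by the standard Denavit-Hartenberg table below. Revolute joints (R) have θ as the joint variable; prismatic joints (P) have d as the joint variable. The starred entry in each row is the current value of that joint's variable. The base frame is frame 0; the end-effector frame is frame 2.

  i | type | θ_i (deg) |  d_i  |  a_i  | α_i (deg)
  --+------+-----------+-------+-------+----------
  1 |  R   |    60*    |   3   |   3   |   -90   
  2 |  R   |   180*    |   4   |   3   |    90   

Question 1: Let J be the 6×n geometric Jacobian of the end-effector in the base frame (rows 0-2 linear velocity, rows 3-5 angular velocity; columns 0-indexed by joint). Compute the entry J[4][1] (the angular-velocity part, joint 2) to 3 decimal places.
0.500

axis z_1 = (-0.8660,0.5000,0.0000); lever o_n−o_1 = (-4.9641,-0.5981,0.0000)
cross product → J_v[:, 1] = (0.0000,-0.0000,3.0000)
J_ω[:, 1] = z_1
entry J[4][1] = 0.5000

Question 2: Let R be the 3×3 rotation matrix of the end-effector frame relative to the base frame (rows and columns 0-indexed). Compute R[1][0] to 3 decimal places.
End-effector x-axis (col 0 of R) = (-0.5000,-0.8660,-0.0000)
R[1][0] = -0.8660

-0.866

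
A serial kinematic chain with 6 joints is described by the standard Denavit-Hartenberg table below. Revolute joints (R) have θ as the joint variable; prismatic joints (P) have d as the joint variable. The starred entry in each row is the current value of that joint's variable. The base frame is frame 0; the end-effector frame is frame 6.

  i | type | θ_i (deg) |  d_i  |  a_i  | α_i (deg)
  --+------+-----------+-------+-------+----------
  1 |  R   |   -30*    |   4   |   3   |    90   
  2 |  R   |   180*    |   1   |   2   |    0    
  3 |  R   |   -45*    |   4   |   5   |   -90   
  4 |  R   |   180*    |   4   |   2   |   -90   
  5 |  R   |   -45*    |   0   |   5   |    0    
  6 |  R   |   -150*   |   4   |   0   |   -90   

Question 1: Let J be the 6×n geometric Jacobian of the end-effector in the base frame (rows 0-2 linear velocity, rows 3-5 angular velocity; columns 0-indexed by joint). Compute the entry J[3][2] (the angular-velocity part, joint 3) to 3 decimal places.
axis z_2 = (-0.5000,-0.8660,0.0000); lever o_n−o_2 = (-8.2866,-4.4533,-5.7071)
cross product → J_v[:, 2] = (4.9425,-2.8536,-4.9497)
J_ω[:, 2] = z_2
entry J[3][2] = -0.5000

-0.500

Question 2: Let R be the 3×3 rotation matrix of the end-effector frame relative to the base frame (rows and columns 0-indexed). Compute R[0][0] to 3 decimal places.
End-effector x-axis (col 0 of R) = (-0.4330,0.2500,0.8660)
R[0][0] = -0.4330

-0.433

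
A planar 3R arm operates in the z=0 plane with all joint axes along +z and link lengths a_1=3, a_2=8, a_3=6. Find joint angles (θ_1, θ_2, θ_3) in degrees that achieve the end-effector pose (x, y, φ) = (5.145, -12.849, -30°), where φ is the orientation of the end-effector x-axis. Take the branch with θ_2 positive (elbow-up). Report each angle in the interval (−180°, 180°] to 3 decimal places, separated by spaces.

-134.996 59.993 45.004

wrist centre = target − a_3·(cos φ, sin φ) = (-0.0512, -9.8490)
cos θ_2 = (97.0054−3²−8²)/(2·3·8) = 0.5001; θ_2 = 59.9925° (elbow-up)
β = atan2(-9.8490,-0.0512) = -90.2976°; ψ = atan2(6.9277,7.0009) = 44.6988°
θ_1 = β − ψ = -134.9964°
θ_3 = φ − θ_1 − θ_2 = 45.0038° (wrapped to (-180°,180°])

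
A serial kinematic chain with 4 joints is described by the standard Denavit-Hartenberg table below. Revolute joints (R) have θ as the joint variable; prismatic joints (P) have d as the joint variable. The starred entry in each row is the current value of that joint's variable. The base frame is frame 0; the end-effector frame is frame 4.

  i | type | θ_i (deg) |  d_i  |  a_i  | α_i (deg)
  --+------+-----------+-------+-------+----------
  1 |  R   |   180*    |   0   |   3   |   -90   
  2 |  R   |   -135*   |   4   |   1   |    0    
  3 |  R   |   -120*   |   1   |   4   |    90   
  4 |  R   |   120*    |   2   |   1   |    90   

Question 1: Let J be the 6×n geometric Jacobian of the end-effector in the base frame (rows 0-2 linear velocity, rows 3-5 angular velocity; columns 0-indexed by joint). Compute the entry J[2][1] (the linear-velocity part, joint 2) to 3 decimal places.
axis z_1 = (-0.0000,-1.0000,0.0000); lever o_n−o_1 = (-0.3189,-5.8660,-3.1913)
cross product → J_v[:, 1] = (3.1913,-0.0000,-0.3189)
J_ω[:, 1] = z_1
entry J[2][1] = -0.3189

-0.319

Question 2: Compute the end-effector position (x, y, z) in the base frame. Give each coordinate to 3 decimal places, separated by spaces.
-3.319 -5.866 -3.191

after link 1: o_1 = (-3.0000, 0.0000, 0.0000)
after link 2: o_2 = (-2.2929, -4.0000, 0.7071)
after link 3: o_3 = (-1.2576, -5.0000, -3.1566)
after link 4: o_4 = (-3.3189, -5.8660, -3.1913)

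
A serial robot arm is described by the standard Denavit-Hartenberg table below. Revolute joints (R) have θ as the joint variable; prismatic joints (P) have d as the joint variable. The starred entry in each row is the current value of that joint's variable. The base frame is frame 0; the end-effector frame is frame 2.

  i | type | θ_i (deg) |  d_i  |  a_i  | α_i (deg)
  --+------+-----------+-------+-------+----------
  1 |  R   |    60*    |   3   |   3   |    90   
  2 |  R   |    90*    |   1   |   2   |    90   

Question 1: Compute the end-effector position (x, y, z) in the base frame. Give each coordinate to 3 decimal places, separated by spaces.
after link 1: o_1 = (1.5000, 2.5981, 3.0000)
after link 2: o_2 = (2.3660, 2.0981, 5.0000)

2.366 2.098 5.000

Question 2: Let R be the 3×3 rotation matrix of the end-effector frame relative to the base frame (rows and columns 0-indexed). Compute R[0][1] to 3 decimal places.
End-effector y-axis (col 1 of R) = (0.8660,-0.5000,0.0000)
R[0][1] = 0.8660

0.866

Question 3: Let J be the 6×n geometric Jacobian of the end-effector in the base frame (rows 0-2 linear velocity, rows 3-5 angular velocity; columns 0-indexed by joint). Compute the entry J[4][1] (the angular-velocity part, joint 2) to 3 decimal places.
axis z_1 = (0.8660,-0.5000,0.0000); lever o_n−o_1 = (0.8660,-0.5000,2.0000)
cross product → J_v[:, 1] = (-1.0000,-1.7321,0.0000)
J_ω[:, 1] = z_1
entry J[4][1] = -0.5000

-0.500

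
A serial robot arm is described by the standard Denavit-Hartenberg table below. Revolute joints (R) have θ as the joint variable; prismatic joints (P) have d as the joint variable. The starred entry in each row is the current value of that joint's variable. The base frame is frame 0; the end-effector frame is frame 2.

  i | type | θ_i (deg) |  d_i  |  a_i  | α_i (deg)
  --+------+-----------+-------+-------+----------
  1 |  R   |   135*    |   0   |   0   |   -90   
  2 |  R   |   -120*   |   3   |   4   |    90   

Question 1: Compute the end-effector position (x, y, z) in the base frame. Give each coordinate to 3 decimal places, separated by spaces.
-0.707 -3.536 3.464

after link 1: o_1 = (0.0000, 0.0000, 0.0000)
after link 2: o_2 = (-0.7071, -3.5355, 3.4641)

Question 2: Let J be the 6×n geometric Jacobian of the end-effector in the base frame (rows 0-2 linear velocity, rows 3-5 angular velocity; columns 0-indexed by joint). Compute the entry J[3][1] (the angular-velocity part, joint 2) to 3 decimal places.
axis z_1 = (-0.7071,-0.7071,0.0000); lever o_n−o_1 = (-0.7071,-3.5355,3.4641)
cross product → J_v[:, 1] = (-2.4495,2.4495,2.0000)
J_ω[:, 1] = z_1
entry J[3][1] = -0.7071

-0.707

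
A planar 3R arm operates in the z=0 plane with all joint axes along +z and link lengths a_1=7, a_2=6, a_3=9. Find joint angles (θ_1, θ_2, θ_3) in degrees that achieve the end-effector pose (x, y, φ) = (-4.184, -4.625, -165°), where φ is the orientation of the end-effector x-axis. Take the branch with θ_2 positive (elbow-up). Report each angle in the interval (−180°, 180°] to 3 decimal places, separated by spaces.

wrist centre = target − a_3·(cos φ, sin φ) = (4.5093, -2.2956)
cos θ_2 = (25.6040−7²−6²)/(2·7·6) = -0.7071; θ_2 = 134.9991° (elbow-up)
β = atan2(-2.2956,4.5093) = -26.9799°; ψ = atan2(4.2427,2.7574) = 56.9793°
θ_1 = β − ψ = -83.9592°
θ_3 = φ − θ_1 − θ_2 = 143.9601° (wrapped to (-180°,180°])

-83.959 134.999 143.960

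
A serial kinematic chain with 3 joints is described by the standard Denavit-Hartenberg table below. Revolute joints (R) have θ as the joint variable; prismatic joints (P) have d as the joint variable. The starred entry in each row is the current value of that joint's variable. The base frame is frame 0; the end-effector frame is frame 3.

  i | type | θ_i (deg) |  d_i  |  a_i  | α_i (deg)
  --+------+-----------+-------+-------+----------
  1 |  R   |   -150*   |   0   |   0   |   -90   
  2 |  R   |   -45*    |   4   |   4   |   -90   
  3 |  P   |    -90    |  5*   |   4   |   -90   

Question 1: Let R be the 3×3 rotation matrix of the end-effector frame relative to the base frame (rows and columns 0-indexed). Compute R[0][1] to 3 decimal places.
End-effector y-axis (col 1 of R) = (0.6124,0.3536,0.7071)
R[0][1] = 0.6124

0.612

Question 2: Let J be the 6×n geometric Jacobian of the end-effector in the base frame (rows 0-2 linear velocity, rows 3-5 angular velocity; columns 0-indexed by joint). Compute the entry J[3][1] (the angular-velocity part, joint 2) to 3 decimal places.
axis z_1 = (0.5000,-0.8660,0.0000); lever o_n−o_1 = (-1.5114,-10.1102,-0.7071)
cross product → J_v[:, 1] = (0.6124,0.3536,-6.3640)
J_ω[:, 1] = z_1
entry J[3][1] = 0.5000

0.500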